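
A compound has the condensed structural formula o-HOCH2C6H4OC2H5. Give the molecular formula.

Atom tally by fragment:
  benzene ring core → C:6 H:6
  (− 2 ring H displaced by substituents)
  + CH2OH → C:1 H:3 O:1
  + OC2H5 → C:2 H:5 O:1
Element totals:
  C: 9
  H: 12
  O: 2

C9H12O2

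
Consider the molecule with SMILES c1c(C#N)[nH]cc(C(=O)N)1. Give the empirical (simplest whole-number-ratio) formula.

C6H5N3O

Atom tally by fragment:
  pyrrole ring core → C:4 H:5 N:1
  (− 2 ring H displaced by substituents)
  + CN → C:1 N:1
  + CONH2 → C:1 H:2 O:1 N:1
Element totals:
  C: 6
  H: 5
  N: 3
  O: 1
Molecular formula: C6H5N3O.
gcd of subscripts (6, 5, 3, 1) = 1, so the empirical formula equals the molecular formula.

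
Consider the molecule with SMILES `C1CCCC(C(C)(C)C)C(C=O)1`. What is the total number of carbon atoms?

11

Atom tally by fragment:
  cyclohexane ring core → C:6 H:12
  (− 2 ring H displaced by substituents)
  + C(CH3)3 → C:4 H:9
  + CHO → C:1 H:1 O:1
Element totals:
  C: 11
  H: 20
  O: 1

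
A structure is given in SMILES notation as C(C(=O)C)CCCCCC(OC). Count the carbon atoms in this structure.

Atom tally by fragment:
  CH3COCH2 → C:3 H:5 O:1
  CH2 → C:1 H:2
  CH2 → C:1 H:2
  CH2 → C:1 H:2
  CH2 → C:1 H:2
  CH2 → C:1 H:2
  CH2OCH3 → C:2 H:5 O:1
Element totals:
  C: 10
  H: 20
  O: 2

10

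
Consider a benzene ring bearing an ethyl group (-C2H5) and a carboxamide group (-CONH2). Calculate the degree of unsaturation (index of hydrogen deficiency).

5

Atom tally by fragment:
  benzene ring core → C:6 H:6
  (− 2 ring H displaced by substituents)
  + C2H5 → C:2 H:5
  + CONH2 → C:1 H:2 O:1 N:1
Element totals:
  C: 9
  H: 11
  N: 1
  O: 1
Molecular formula: C9H11NO.
DoU = (2C + 2 + N − H − X) / 2 = (2·9 + 2 + 1 − 11 − 0) / 2 = 5.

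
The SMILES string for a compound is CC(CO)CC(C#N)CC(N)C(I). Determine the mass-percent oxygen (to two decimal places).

5.40%

Atom tally by fragment:
  CH3 → C:1 H:3
  CH(CH2OH) → C:2 H:4 O:1
  CH2 → C:1 H:2
  CH(CN) → C:2 H:1 N:1
  CH2 → C:1 H:2
  CH(NH2) → C:1 H:3 N:1
  CH2I → C:1 H:2 I:1
Element totals:
  C: 9
  H: 17
  I: 1
  N: 2
  O: 1
Molecular formula: C9H17IN2O.
Molar mass = 296.152 g/mol.
Mass from O: 1 × 15.999 = 15.999 g/mol.
%O = 15.999 / 296.152 × 100 = 5.40%.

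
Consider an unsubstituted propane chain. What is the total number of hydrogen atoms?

8

Atom tally by fragment:
  CH3 → C:1 H:3
  CH2 → C:1 H:2
  CH3 → C:1 H:3
Element totals:
  C: 3
  H: 8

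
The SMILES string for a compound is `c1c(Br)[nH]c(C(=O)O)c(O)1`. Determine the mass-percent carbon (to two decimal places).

29.15%

Atom tally by fragment:
  pyrrole ring core → C:4 H:5 N:1
  (− 3 ring H displaced by substituents)
  + Br → Br:1
  + COOH → C:1 H:1 O:2
  + OH → O:1 H:1
Element totals:
  C: 5
  H: 4
  Br: 1
  N: 1
  O: 3
Molecular formula: C5H4BrNO3.
Molar mass = 205.995 g/mol.
Mass from C: 5 × 12.011 = 60.055 g/mol.
%C = 60.055 / 205.995 × 100 = 29.15%.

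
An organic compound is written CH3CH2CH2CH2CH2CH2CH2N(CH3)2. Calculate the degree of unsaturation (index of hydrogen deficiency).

0

Element totals:
  C: 9
  H: 21
  N: 1
Molecular formula: C9H21N.
DoU = (2C + 2 + N − H − X) / 2 = (2·9 + 2 + 1 − 21 − 0) / 2 = 0.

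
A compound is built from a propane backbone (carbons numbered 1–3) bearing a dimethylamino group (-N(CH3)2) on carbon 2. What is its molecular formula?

Atom tally by fragment:
  CH3 → C:1 H:3
  CH(N(CH3)2) → C:3 H:7 N:1
  CH3 → C:1 H:3
Element totals:
  C: 5
  H: 13
  N: 1

C5H13N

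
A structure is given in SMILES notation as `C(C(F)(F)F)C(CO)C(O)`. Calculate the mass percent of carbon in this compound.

Atom tally by fragment:
  F3CCH2 → C:2 H:2 F:3
  CH(CH2OH) → C:2 H:4 O:1
  CH2OH → C:1 H:3 O:1
Element totals:
  C: 5
  H: 9
  F: 3
  O: 2
Molecular formula: C5H9F3O2.
Molar mass = 158.119 g/mol.
Mass from C: 5 × 12.011 = 60.055 g/mol.
%C = 60.055 / 158.119 × 100 = 37.98%.

37.98%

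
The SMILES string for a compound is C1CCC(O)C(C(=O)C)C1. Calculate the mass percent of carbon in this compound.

67.57%

Atom tally by fragment:
  cyclohexane ring core → C:6 H:12
  (− 2 ring H displaced by substituents)
  + OH → O:1 H:1
  + COCH3 → C:2 H:3 O:1
Element totals:
  C: 8
  H: 14
  O: 2
Molecular formula: C8H14O2.
Molar mass = 142.198 g/mol.
Mass from C: 8 × 12.011 = 96.088 g/mol.
%C = 96.088 / 142.198 × 100 = 67.57%.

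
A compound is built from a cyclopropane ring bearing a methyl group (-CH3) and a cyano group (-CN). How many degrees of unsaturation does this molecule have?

3

Atom tally by fragment:
  cyclopropane ring core → C:3 H:6
  (− 2 ring H displaced by substituents)
  + CH3 → C:1 H:3
  + CN → C:1 N:1
Element totals:
  C: 5
  H: 7
  N: 1
Molecular formula: C5H7N.
DoU = (2C + 2 + N − H − X) / 2 = (2·5 + 2 + 1 − 7 − 0) / 2 = 3.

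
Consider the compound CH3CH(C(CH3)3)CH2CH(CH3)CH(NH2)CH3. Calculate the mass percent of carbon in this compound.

Element totals:
  C: 11
  H: 25
  N: 1
Molecular formula: C11H25N.
Molar mass = 171.328 g/mol.
Mass from C: 11 × 12.011 = 132.121 g/mol.
%C = 132.121 / 171.328 × 100 = 77.12%.

77.12%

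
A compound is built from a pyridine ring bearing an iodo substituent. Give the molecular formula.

Atom tally by fragment:
  pyridine ring core → C:5 H:5 N:1
  (− 1 ring H displaced by substituents)
  + I → I:1
Element totals:
  C: 5
  H: 4
  I: 1
  N: 1

C5H4IN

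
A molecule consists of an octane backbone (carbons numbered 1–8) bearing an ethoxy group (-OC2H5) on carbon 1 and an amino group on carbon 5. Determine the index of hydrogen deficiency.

Atom tally by fragment:
  C2H5OCH2 → C:3 H:7 O:1
  CH2 → C:1 H:2
  CH2 → C:1 H:2
  CH2 → C:1 H:2
  CH(NH2) → C:1 H:3 N:1
  CH2 → C:1 H:2
  CH2 → C:1 H:2
  CH3 → C:1 H:3
Element totals:
  C: 10
  H: 23
  N: 1
  O: 1
Molecular formula: C10H23NO.
DoU = (2C + 2 + N − H − X) / 2 = (2·10 + 2 + 1 − 23 − 0) / 2 = 0.

0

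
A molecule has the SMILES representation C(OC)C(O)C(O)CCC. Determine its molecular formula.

C7H16O3

Atom tally by fragment:
  CH3OCH2 → C:2 H:5 O:1
  CH(OH) → C:1 H:2 O:1
  CH(OH) → C:1 H:2 O:1
  CH2 → C:1 H:2
  CH2 → C:1 H:2
  CH3 → C:1 H:3
Element totals:
  C: 7
  H: 16
  O: 3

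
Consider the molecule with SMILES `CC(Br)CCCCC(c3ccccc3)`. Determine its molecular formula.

Atom tally by fragment:
  CH3 → C:1 H:3
  CH(Br) → C:1 H:1 Br:1
  CH2 → C:1 H:2
  CH2 → C:1 H:2
  CH2 → C:1 H:2
  CH2 → C:1 H:2
  CH2C6H5 → C:7 H:7
Element totals:
  C: 13
  H: 19
  Br: 1

C13H19Br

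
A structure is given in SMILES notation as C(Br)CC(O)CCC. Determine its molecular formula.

Atom tally by fragment:
  BrCH2 → C:1 H:2 Br:1
  CH2 → C:1 H:2
  CH(OH) → C:1 H:2 O:1
  CH2 → C:1 H:2
  CH2 → C:1 H:2
  CH3 → C:1 H:3
Element totals:
  C: 6
  H: 13
  Br: 1
  O: 1

C6H13BrO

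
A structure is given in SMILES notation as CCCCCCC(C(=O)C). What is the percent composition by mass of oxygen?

Atom tally by fragment:
  CH3 → C:1 H:3
  CH2 → C:1 H:2
  CH2 → C:1 H:2
  CH2 → C:1 H:2
  CH2 → C:1 H:2
  CH2 → C:1 H:2
  CH2COCH3 → C:3 H:5 O:1
Element totals:
  C: 9
  H: 18
  O: 1
Molecular formula: C9H18O.
Molar mass = 142.242 g/mol.
Mass from O: 1 × 15.999 = 15.999 g/mol.
%O = 15.999 / 142.242 × 100 = 11.25%.

11.25%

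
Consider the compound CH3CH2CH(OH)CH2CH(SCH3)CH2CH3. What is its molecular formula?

C8H18OS

Atom tally by fragment:
  CH3 → C:1 H:3
  CH2 → C:1 H:2
  CH(OH) → C:1 H:2 O:1
  CH2 → C:1 H:2
  CH(SCH3) → C:2 H:4 S:1
  CH2 → C:1 H:2
  CH3 → C:1 H:3
Element totals:
  C: 8
  H: 18
  O: 1
  S: 1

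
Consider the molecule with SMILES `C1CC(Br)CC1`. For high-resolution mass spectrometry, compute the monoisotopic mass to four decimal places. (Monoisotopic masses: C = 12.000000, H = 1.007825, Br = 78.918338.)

Atom tally by fragment:
  cyclopentane ring core → C:5 H:10
  (− 1 ring H displaced by substituents)
  + Br → Br:1
Element totals:
  C: 5
  H: 9
  Br: 1
Molecular formula: C5H9Br.
  M = 5(12.0) + 9(1.007825) + 78.918338
    = 60.000000 + 9.070425 + 78.918338 = 147.988763

147.9888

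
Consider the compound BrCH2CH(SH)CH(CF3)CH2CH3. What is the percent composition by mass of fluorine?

22.70%

Element totals:
  C: 6
  H: 10
  Br: 1
  F: 3
  S: 1
Molecular formula: C6H10BrF3S.
Molar mass = 251.104 g/mol.
Mass from F: 3 × 18.998 = 56.994 g/mol.
%F = 56.994 / 251.104 × 100 = 22.70%.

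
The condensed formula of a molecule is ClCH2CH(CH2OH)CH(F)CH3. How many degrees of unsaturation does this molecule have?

Atom tally by fragment:
  ClCH2 → C:1 H:2 Cl:1
  CH(CH2OH) → C:2 H:4 O:1
  CH(F) → C:1 H:1 F:1
  CH3 → C:1 H:3
Element totals:
  C: 5
  H: 10
  Cl: 1
  F: 1
  O: 1
Molecular formula: C5H10ClFO.
DoU = (2C + 2 + N − H − X) / 2 = (2·5 + 2 + 0 − 10 − 2) / 2 = 0.

0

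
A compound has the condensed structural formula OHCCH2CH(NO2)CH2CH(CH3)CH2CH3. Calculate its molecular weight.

Element totals:
  C: 8
  H: 15
  N: 1
  O: 3
Molecular formula: C8H15NO3.
  M = 8(12.011) + 15(1.008) + 14.007 + 3(15.999)
    = 96.088 + 15.120 + 14.007 + 47.997 = 173.212

173.21 g/mol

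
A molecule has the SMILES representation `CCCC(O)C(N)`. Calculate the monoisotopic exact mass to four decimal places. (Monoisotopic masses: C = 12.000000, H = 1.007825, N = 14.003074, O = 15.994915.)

Atom tally by fragment:
  CH3 → C:1 H:3
  CH2 → C:1 H:2
  CH2 → C:1 H:2
  CH(OH) → C:1 H:2 O:1
  CH2NH2 → C:1 H:4 N:1
Element totals:
  C: 5
  H: 13
  N: 1
  O: 1
Molecular formula: C5H13NO.
  M = 5(12.0) + 13(1.007825) + 14.003074 + 15.994915
    = 60.000000 + 13.101725 + 14.003074 + 15.994915 = 103.099714

103.0997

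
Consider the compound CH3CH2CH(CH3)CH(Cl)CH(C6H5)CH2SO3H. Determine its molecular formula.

C13H19ClO3S

Element totals:
  C: 13
  H: 19
  Cl: 1
  O: 3
  S: 1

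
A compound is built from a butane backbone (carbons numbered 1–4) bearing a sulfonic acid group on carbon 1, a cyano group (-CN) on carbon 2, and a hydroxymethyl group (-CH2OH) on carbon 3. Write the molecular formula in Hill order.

C6H11NO4S

Atom tally by fragment:
  HO3SCH2 → C:1 H:3 S:1 O:3
  CH(CN) → C:2 H:1 N:1
  CH(CH2OH) → C:2 H:4 O:1
  CH3 → C:1 H:3
Element totals:
  C: 6
  H: 11
  N: 1
  O: 4
  S: 1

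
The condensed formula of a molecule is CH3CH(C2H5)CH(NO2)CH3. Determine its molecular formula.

Atom tally by fragment:
  CH3 → C:1 H:3
  CH(C2H5) → C:3 H:6
  CH(NO2) → C:1 H:1 N:1 O:2
  CH3 → C:1 H:3
Element totals:
  C: 6
  H: 13
  N: 1
  O: 2

C6H13NO2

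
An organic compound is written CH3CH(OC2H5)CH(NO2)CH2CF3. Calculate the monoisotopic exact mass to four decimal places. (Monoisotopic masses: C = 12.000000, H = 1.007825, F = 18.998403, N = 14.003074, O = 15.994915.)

215.0769

Atom tally by fragment:
  CH3 → C:1 H:3
  CH(OC2H5) → C:3 H:6 O:1
  CH(NO2) → C:1 H:1 N:1 O:2
  CH2CF3 → C:2 H:2 F:3
Element totals:
  C: 7
  H: 12
  F: 3
  N: 1
  O: 3
Molecular formula: C7H12F3NO3.
  M = 7(12.0) + 12(1.007825) + 3(18.998403) + 14.003074 + 3(15.994915)
    = 84.000000 + 12.093900 + 56.995209 + 14.003074 + 47.984745 = 215.076928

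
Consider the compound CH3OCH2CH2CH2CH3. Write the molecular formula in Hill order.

C5H12O

Element totals:
  C: 5
  H: 12
  O: 1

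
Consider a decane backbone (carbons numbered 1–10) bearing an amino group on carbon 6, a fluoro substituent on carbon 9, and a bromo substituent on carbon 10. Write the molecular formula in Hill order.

C10H21BrFN

Atom tally by fragment:
  CH3 → C:1 H:3
  CH2 → C:1 H:2
  CH2 → C:1 H:2
  CH2 → C:1 H:2
  CH2 → C:1 H:2
  CH(NH2) → C:1 H:3 N:1
  CH2 → C:1 H:2
  CH2 → C:1 H:2
  CH(F) → C:1 H:1 F:1
  CH2Br → C:1 H:2 Br:1
Element totals:
  C: 10
  H: 21
  Br: 1
  F: 1
  N: 1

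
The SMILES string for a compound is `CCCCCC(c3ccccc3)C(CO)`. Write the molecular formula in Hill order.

C14H22O

Atom tally by fragment:
  CH3 → C:1 H:3
  CH2 → C:1 H:2
  CH2 → C:1 H:2
  CH2 → C:1 H:2
  CH2 → C:1 H:2
  CH(C6H5) → C:7 H:6
  CH2CH2OH → C:2 H:5 O:1
Element totals:
  C: 14
  H: 22
  O: 1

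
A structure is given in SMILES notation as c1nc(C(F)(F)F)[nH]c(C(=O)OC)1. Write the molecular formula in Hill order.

Atom tally by fragment:
  imidazole ring core → C:3 H:4 N:2
  (− 2 ring H displaced by substituents)
  + CF3 → C:1 F:3
  + COOCH3 → C:2 H:3 O:2
Element totals:
  C: 6
  H: 5
  F: 3
  N: 2
  O: 2

C6H5F3N2O2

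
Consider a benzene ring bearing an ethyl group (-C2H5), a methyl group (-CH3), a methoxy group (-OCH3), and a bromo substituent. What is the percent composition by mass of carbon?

52.42%

Atom tally by fragment:
  benzene ring core → C:6 H:6
  (− 4 ring H displaced by substituents)
  + C2H5 → C:2 H:5
  + CH3 → C:1 H:3
  + OCH3 → C:1 H:3 O:1
  + Br → Br:1
Element totals:
  C: 10
  H: 13
  Br: 1
  O: 1
Molecular formula: C10H13BrO.
Molar mass = 229.117 g/mol.
Mass from C: 10 × 12.011 = 120.110 g/mol.
%C = 120.110 / 229.117 × 100 = 52.42%.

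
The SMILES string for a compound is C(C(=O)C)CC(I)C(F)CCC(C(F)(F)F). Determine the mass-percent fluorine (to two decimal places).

21.46%

Atom tally by fragment:
  CH3COCH2 → C:3 H:5 O:1
  CH2 → C:1 H:2
  CH(I) → C:1 H:1 I:1
  CH(F) → C:1 H:1 F:1
  CH2 → C:1 H:2
  CH2 → C:1 H:2
  CH2CF3 → C:2 H:2 F:3
Element totals:
  C: 10
  H: 15
  F: 4
  I: 1
  O: 1
Molecular formula: C10H15F4IO.
Molar mass = 354.125 g/mol.
Mass from F: 4 × 18.998 = 75.992 g/mol.
%F = 75.992 / 354.125 × 100 = 21.46%.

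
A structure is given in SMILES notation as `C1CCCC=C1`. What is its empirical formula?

C3H5

Atom tally by fragment:
  cyclohexene ring core → C:6 H:10
Element totals:
  C: 6
  H: 10
Molecular formula: C6H10.
gcd of subscripts = 2; dividing each by 2:
  C: 6/2 = 3
  H: 10/2 = 5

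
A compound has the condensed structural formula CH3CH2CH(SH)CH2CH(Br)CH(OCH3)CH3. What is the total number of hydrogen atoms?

17

Element totals:
  C: 8
  H: 17
  Br: 1
  O: 1
  S: 1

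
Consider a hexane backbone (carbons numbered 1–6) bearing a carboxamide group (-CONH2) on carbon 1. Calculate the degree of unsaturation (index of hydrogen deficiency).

1

Atom tally by fragment:
  H2NOCCH2 → C:2 H:4 O:1 N:1
  CH2 → C:1 H:2
  CH2 → C:1 H:2
  CH2 → C:1 H:2
  CH2 → C:1 H:2
  CH3 → C:1 H:3
Element totals:
  C: 7
  H: 15
  N: 1
  O: 1
Molecular formula: C7H15NO.
DoU = (2C + 2 + N − H − X) / 2 = (2·7 + 2 + 1 − 15 − 0) / 2 = 1.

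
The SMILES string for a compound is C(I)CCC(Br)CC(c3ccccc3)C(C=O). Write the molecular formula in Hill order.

C14H18BrIO

Atom tally by fragment:
  ICH2 → C:1 H:2 I:1
  CH2 → C:1 H:2
  CH2 → C:1 H:2
  CH(Br) → C:1 H:1 Br:1
  CH2 → C:1 H:2
  CH(C6H5) → C:7 H:6
  CH2CHO → C:2 H:3 O:1
Element totals:
  C: 14
  H: 18
  Br: 1
  I: 1
  O: 1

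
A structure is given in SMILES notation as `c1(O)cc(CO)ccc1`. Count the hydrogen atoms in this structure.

8

Atom tally by fragment:
  benzene ring core → C:6 H:6
  (− 2 ring H displaced by substituents)
  + OH → O:1 H:1
  + CH2OH → C:1 H:3 O:1
Element totals:
  C: 7
  H: 8
  O: 2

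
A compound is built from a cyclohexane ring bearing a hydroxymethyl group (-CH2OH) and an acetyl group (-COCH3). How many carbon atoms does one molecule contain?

Atom tally by fragment:
  cyclohexane ring core → C:6 H:12
  (− 2 ring H displaced by substituents)
  + CH2OH → C:1 H:3 O:1
  + COCH3 → C:2 H:3 O:1
Element totals:
  C: 9
  H: 16
  O: 2

9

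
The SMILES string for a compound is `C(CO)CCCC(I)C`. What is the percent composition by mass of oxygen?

Atom tally by fragment:
  HOCH2CH2 → C:2 H:5 O:1
  CH2 → C:1 H:2
  CH2 → C:1 H:2
  CH2 → C:1 H:2
  CH(I) → C:1 H:1 I:1
  CH3 → C:1 H:3
Element totals:
  C: 7
  H: 15
  I: 1
  O: 1
Molecular formula: C7H15IO.
Molar mass = 242.100 g/mol.
Mass from O: 1 × 15.999 = 15.999 g/mol.
%O = 15.999 / 242.100 × 100 = 6.61%.

6.61%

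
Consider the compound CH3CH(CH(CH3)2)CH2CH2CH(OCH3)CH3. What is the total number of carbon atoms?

10

Atom tally by fragment:
  CH3 → C:1 H:3
  CH(CH(CH3)2) → C:4 H:8
  CH2 → C:1 H:2
  CH2 → C:1 H:2
  CH(OCH3) → C:2 H:4 O:1
  CH3 → C:1 H:3
Element totals:
  C: 10
  H: 22
  O: 1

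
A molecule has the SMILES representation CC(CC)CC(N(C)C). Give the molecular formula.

C8H19N

Atom tally by fragment:
  CH3 → C:1 H:3
  CH(C2H5) → C:3 H:6
  CH2 → C:1 H:2
  CH2N(CH3)2 → C:3 H:8 N:1
Element totals:
  C: 8
  H: 19
  N: 1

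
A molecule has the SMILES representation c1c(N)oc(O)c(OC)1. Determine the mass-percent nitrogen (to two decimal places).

10.85%

Atom tally by fragment:
  furan ring core → C:4 H:4 O:1
  (− 3 ring H displaced by substituents)
  + NH2 → N:1 H:2
  + OH → O:1 H:1
  + OCH3 → C:1 H:3 O:1
Element totals:
  C: 5
  H: 7
  N: 1
  O: 3
Molecular formula: C5H7NO3.
Molar mass = 129.115 g/mol.
Mass from N: 1 × 14.007 = 14.007 g/mol.
%N = 14.007 / 129.115 × 100 = 10.85%.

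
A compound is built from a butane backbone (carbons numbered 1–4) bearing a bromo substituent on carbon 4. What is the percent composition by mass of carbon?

Atom tally by fragment:
  CH3 → C:1 H:3
  CH2 → C:1 H:2
  CH2 → C:1 H:2
  CH2Br → C:1 H:2 Br:1
Element totals:
  C: 4
  H: 9
  Br: 1
Molecular formula: C4H9Br.
Molar mass = 137.020 g/mol.
Mass from C: 4 × 12.011 = 48.044 g/mol.
%C = 48.044 / 137.020 × 100 = 35.06%.

35.06%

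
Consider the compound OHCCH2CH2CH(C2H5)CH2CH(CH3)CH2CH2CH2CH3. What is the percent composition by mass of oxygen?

8.07%

Element totals:
  C: 13
  H: 26
  O: 1
Molecular formula: C13H26O.
Molar mass = 198.350 g/mol.
Mass from O: 1 × 15.999 = 15.999 g/mol.
%O = 15.999 / 198.350 × 100 = 8.07%.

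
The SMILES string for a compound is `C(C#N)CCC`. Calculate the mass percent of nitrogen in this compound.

Atom tally by fragment:
  NCCH2 → C:2 H:2 N:1
  CH2 → C:1 H:2
  CH2 → C:1 H:2
  CH3 → C:1 H:3
Element totals:
  C: 5
  H: 9
  N: 1
Molecular formula: C5H9N.
Molar mass = 83.134 g/mol.
Mass from N: 1 × 14.007 = 14.007 g/mol.
%N = 14.007 / 83.134 × 100 = 16.85%.

16.85%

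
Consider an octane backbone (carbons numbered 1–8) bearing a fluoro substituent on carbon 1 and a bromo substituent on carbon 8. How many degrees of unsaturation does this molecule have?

Atom tally by fragment:
  FCH2 → C:1 H:2 F:1
  CH2 → C:1 H:2
  CH2 → C:1 H:2
  CH2 → C:1 H:2
  CH2 → C:1 H:2
  CH2 → C:1 H:2
  CH2 → C:1 H:2
  CH2Br → C:1 H:2 Br:1
Element totals:
  C: 8
  H: 16
  Br: 1
  F: 1
Molecular formula: C8H16BrF.
DoU = (2C + 2 + N − H − X) / 2 = (2·8 + 2 + 0 − 16 − 2) / 2 = 0.

0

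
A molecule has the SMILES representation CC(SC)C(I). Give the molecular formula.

C4H9IS

Atom tally by fragment:
  CH3 → C:1 H:3
  CH(SCH3) → C:2 H:4 S:1
  CH2I → C:1 H:2 I:1
Element totals:
  C: 4
  H: 9
  I: 1
  S: 1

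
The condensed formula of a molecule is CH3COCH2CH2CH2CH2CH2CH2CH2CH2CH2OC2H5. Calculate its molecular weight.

Element totals:
  C: 13
  H: 26
  O: 2
Molecular formula: C13H26O2.
  M = 13(12.011) + 26(1.008) + 2(15.999)
    = 156.143 + 26.208 + 31.998 = 214.349

214.35 g/mol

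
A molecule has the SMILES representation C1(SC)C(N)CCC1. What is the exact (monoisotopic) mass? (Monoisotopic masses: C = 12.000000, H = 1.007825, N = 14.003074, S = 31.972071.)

131.0769

Atom tally by fragment:
  cyclopentane ring core → C:5 H:10
  (− 2 ring H displaced by substituents)
  + SCH3 → C:1 H:3 S:1
  + NH2 → N:1 H:2
Element totals:
  C: 6
  H: 13
  N: 1
  S: 1
Molecular formula: C6H13NS.
  M = 6(12.0) + 13(1.007825) + 14.003074 + 31.972071
    = 72.000000 + 13.101725 + 14.003074 + 31.972071 = 131.076870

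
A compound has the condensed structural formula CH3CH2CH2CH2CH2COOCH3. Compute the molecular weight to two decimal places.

Atom tally by fragment:
  CH3 → C:1 H:3
  CH2 → C:1 H:2
  CH2 → C:1 H:2
  CH2 → C:1 H:2
  CH2COOCH3 → C:3 H:5 O:2
Element totals:
  C: 7
  H: 14
  O: 2
Molecular formula: C7H14O2.
  M = 7(12.011) + 14(1.008) + 2(15.999)
    = 84.077 + 14.112 + 31.998 = 130.187

130.19 g/mol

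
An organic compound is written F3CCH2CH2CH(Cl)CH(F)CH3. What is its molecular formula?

Atom tally by fragment:
  F3CCH2 → C:2 H:2 F:3
  CH2 → C:1 H:2
  CH(Cl) → C:1 H:1 Cl:1
  CH(F) → C:1 H:1 F:1
  CH3 → C:1 H:3
Element totals:
  C: 6
  H: 9
  Cl: 1
  F: 4

C6H9ClF4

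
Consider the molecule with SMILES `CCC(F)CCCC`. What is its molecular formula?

C7H15F

Atom tally by fragment:
  CH3 → C:1 H:3
  CH2 → C:1 H:2
  CH(F) → C:1 H:1 F:1
  CH2 → C:1 H:2
  CH2 → C:1 H:2
  CH2 → C:1 H:2
  CH3 → C:1 H:3
Element totals:
  C: 7
  H: 15
  F: 1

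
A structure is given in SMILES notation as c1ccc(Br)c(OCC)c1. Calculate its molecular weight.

201.06 g/mol

Atom tally by fragment:
  benzene ring core → C:6 H:6
  (− 2 ring H displaced by substituents)
  + Br → Br:1
  + OC2H5 → C:2 H:5 O:1
Element totals:
  C: 8
  H: 9
  Br: 1
  O: 1
Molecular formula: C8H9BrO.
  M = 8(12.011) + 9(1.008) + 79.904 + 15.999
    = 96.088 + 9.072 + 79.904 + 15.999 = 201.063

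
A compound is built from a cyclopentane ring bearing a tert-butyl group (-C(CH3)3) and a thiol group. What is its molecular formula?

Atom tally by fragment:
  cyclopentane ring core → C:5 H:10
  (− 2 ring H displaced by substituents)
  + C(CH3)3 → C:4 H:9
  + SH → S:1 H:1
Element totals:
  C: 9
  H: 18
  S: 1

C9H18S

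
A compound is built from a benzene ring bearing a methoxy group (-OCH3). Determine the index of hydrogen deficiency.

Atom tally by fragment:
  benzene ring core → C:6 H:6
  (− 1 ring H displaced by substituents)
  + OCH3 → C:1 H:3 O:1
Element totals:
  C: 7
  H: 8
  O: 1
Molecular formula: C7H8O.
DoU = (2C + 2 + N − H − X) / 2 = (2·7 + 2 + 0 − 8 − 0) / 2 = 4.

4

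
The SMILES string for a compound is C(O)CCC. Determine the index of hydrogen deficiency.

Atom tally by fragment:
  HOCH2 → C:1 H:3 O:1
  CH2 → C:1 H:2
  CH2 → C:1 H:2
  CH3 → C:1 H:3
Element totals:
  C: 4
  H: 10
  O: 1
Molecular formula: C4H10O.
DoU = (2C + 2 + N − H − X) / 2 = (2·4 + 2 + 0 − 10 − 0) / 2 = 0.

0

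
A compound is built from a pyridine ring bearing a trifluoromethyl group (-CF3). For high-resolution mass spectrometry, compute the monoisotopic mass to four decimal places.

Atom tally by fragment:
  pyridine ring core → C:5 H:5 N:1
  (− 1 ring H displaced by substituents)
  + CF3 → C:1 F:3
Element totals:
  C: 6
  H: 4
  F: 3
  N: 1
Molecular formula: C6H4F3N.
  M = 6(12.0) + 4(1.007825) + 3(18.998403) + 14.003074
    = 72.000000 + 4.031300 + 56.995209 + 14.003074 = 147.029583

147.0296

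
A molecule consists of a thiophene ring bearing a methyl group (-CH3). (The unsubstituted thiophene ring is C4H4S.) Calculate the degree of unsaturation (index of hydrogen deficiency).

3

Atom tally by fragment:
  thiophene ring core → C:4 H:4 S:1
  (− 1 ring H displaced by substituents)
  + CH3 → C:1 H:3
Element totals:
  C: 5
  H: 6
  S: 1
Molecular formula: C5H6S.
DoU = (2C + 2 + N − H − X) / 2 = (2·5 + 2 + 0 − 6 − 0) / 2 = 3.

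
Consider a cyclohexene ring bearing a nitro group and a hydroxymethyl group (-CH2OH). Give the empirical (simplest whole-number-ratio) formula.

Atom tally by fragment:
  cyclohexene ring core → C:6 H:10
  (− 2 ring H displaced by substituents)
  + NO2 → N:1 O:2
  + CH2OH → C:1 H:3 O:1
Element totals:
  C: 7
  H: 11
  N: 1
  O: 3
Molecular formula: C7H11NO3.
gcd of subscripts (7, 11, 1, 3) = 1, so the empirical formula equals the molecular formula.

C7H11NO3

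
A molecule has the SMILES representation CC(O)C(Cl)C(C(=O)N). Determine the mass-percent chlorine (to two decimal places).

23.39%

Atom tally by fragment:
  CH3 → C:1 H:3
  CH(OH) → C:1 H:2 O:1
  CH(Cl) → C:1 H:1 Cl:1
  CH2CONH2 → C:2 H:4 O:1 N:1
Element totals:
  C: 5
  H: 10
  Cl: 1
  N: 1
  O: 2
Molecular formula: C5H10ClNO2.
Molar mass = 151.590 g/mol.
Mass from Cl: 1 × 35.45 = 35.450 g/mol.
%Cl = 35.450 / 151.590 × 100 = 23.39%.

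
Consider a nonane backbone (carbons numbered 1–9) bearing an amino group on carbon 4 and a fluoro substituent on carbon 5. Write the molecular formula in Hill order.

C9H20FN

Atom tally by fragment:
  CH3 → C:1 H:3
  CH2 → C:1 H:2
  CH2 → C:1 H:2
  CH(NH2) → C:1 H:3 N:1
  CH(F) → C:1 H:1 F:1
  CH2 → C:1 H:2
  CH2 → C:1 H:2
  CH2 → C:1 H:2
  CH3 → C:1 H:3
Element totals:
  C: 9
  H: 20
  F: 1
  N: 1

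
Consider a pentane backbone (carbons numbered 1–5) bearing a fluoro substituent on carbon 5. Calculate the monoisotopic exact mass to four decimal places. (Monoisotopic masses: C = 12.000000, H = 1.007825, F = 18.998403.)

90.0845

Atom tally by fragment:
  CH3 → C:1 H:3
  CH2 → C:1 H:2
  CH2 → C:1 H:2
  CH2 → C:1 H:2
  CH2F → C:1 H:2 F:1
Element totals:
  C: 5
  H: 11
  F: 1
Molecular formula: C5H11F.
  M = 5(12.0) + 11(1.007825) + 18.998403
    = 60.000000 + 11.086075 + 18.998403 = 90.084478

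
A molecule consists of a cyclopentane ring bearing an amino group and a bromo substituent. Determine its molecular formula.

Atom tally by fragment:
  cyclopentane ring core → C:5 H:10
  (− 2 ring H displaced by substituents)
  + NH2 → N:1 H:2
  + Br → Br:1
Element totals:
  C: 5
  H: 10
  Br: 1
  N: 1

C5H10BrN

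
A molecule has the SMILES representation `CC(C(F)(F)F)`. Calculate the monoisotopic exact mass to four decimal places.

Atom tally by fragment:
  CH3 → C:1 H:3
  CH2CF3 → C:2 H:2 F:3
Element totals:
  C: 3
  H: 5
  F: 3
Molecular formula: C3H5F3.
  M = 3(12.0) + 5(1.007825) + 3(18.998403)
    = 36.000000 + 5.039125 + 56.995209 = 98.034334

98.0343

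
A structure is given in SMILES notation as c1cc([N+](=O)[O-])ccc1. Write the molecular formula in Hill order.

Atom tally by fragment:
  benzene ring core → C:6 H:6
  (− 1 ring H displaced by substituents)
  + NO2 → N:1 O:2
Element totals:
  C: 6
  H: 5
  N: 1
  O: 2

C6H5NO2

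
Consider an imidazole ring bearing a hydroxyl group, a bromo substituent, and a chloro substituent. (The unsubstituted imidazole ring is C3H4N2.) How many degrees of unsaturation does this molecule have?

3

Atom tally by fragment:
  imidazole ring core → C:3 H:4 N:2
  (− 3 ring H displaced by substituents)
  + OH → O:1 H:1
  + Br → Br:1
  + Cl → Cl:1
Element totals:
  C: 3
  H: 2
  Br: 1
  Cl: 1
  N: 2
  O: 1
Molecular formula: C3H2BrClN2O.
DoU = (2C + 2 + N − H − X) / 2 = (2·3 + 2 + 2 − 2 − 2) / 2 = 3.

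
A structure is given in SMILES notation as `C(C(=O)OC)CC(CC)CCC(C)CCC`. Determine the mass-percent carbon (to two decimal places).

Atom tally by fragment:
  CH3OOCCH2 → C:3 H:5 O:2
  CH2 → C:1 H:2
  CH(C2H5) → C:3 H:6
  CH2 → C:1 H:2
  CH2 → C:1 H:2
  CH(CH3) → C:2 H:4
  CH2 → C:1 H:2
  CH2 → C:1 H:2
  CH3 → C:1 H:3
Element totals:
  C: 14
  H: 28
  O: 2
Molecular formula: C14H28O2.
Molar mass = 228.376 g/mol.
Mass from C: 14 × 12.011 = 168.154 g/mol.
%C = 168.154 / 228.376 × 100 = 73.63%.

73.63%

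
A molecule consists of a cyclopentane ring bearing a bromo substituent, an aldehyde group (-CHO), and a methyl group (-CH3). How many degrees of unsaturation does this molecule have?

2

Atom tally by fragment:
  cyclopentane ring core → C:5 H:10
  (− 3 ring H displaced by substituents)
  + Br → Br:1
  + CHO → C:1 H:1 O:1
  + CH3 → C:1 H:3
Element totals:
  C: 7
  H: 11
  Br: 1
  O: 1
Molecular formula: C7H11BrO.
DoU = (2C + 2 + N − H − X) / 2 = (2·7 + 2 + 0 − 11 − 1) / 2 = 2.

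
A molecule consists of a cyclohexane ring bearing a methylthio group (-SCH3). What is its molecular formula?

C7H14S

Atom tally by fragment:
  cyclohexane ring core → C:6 H:12
  (− 1 ring H displaced by substituents)
  + SCH3 → C:1 H:3 S:1
Element totals:
  C: 7
  H: 14
  S: 1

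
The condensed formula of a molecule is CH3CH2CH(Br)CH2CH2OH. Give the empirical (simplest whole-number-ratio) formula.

C5H11BrO

Atom tally by fragment:
  CH3 → C:1 H:3
  CH2 → C:1 H:2
  CH(Br) → C:1 H:1 Br:1
  CH2 → C:1 H:2
  CH2OH → C:1 H:3 O:1
Element totals:
  C: 5
  H: 11
  Br: 1
  O: 1
Molecular formula: C5H11BrO.
gcd of subscripts (1, 5, 11, 1) = 1, so the empirical formula equals the molecular formula.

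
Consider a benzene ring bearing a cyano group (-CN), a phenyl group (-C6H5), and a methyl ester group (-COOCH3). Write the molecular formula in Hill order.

Atom tally by fragment:
  benzene ring core → C:6 H:6
  (− 3 ring H displaced by substituents)
  + CN → C:1 N:1
  + C6H5 → C:6 H:5
  + COOCH3 → C:2 H:3 O:2
Element totals:
  C: 15
  H: 11
  N: 1
  O: 2

C15H11NO2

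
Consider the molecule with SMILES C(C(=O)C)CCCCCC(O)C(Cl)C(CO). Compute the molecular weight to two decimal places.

Atom tally by fragment:
  CH3COCH2 → C:3 H:5 O:1
  CH2 → C:1 H:2
  CH2 → C:1 H:2
  CH2 → C:1 H:2
  CH2 → C:1 H:2
  CH2 → C:1 H:2
  CH(OH) → C:1 H:2 O:1
  CH(Cl) → C:1 H:1 Cl:1
  CH2CH2OH → C:2 H:5 O:1
Element totals:
  C: 12
  H: 23
  Cl: 1
  O: 3
Molecular formula: C12H23ClO3.
  M = 12(12.011) + 23(1.008) + 35.45 + 3(15.999)
    = 144.132 + 23.184 + 35.450 + 47.997 = 250.763

250.76 g/mol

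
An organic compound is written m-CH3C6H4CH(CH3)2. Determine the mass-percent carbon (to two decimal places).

Element totals:
  C: 10
  H: 14
Molecular formula: C10H14.
Molar mass = 134.222 g/mol.
Mass from C: 10 × 12.011 = 120.110 g/mol.
%C = 120.110 / 134.222 × 100 = 89.49%.

89.49%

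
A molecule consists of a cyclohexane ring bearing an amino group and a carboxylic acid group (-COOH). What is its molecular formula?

Atom tally by fragment:
  cyclohexane ring core → C:6 H:12
  (− 2 ring H displaced by substituents)
  + NH2 → N:1 H:2
  + COOH → C:1 H:1 O:2
Element totals:
  C: 7
  H: 13
  N: 1
  O: 2

C7H13NO2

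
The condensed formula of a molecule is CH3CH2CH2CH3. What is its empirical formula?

C2H5

Atom tally by fragment:
  CH3 → C:1 H:3
  CH2 → C:1 H:2
  CH2 → C:1 H:2
  CH3 → C:1 H:3
Element totals:
  C: 4
  H: 10
Molecular formula: C4H10.
gcd of subscripts = 2; dividing each by 2:
  C: 4/2 = 2
  H: 10/2 = 5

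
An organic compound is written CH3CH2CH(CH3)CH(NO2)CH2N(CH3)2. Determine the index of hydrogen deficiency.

Atom tally by fragment:
  CH3 → C:1 H:3
  CH2 → C:1 H:2
  CH(CH3) → C:2 H:4
  CH(NO2) → C:1 H:1 N:1 O:2
  CH2N(CH3)2 → C:3 H:8 N:1
Element totals:
  C: 8
  H: 18
  N: 2
  O: 2
Molecular formula: C8H18N2O2.
DoU = (2C + 2 + N − H − X) / 2 = (2·8 + 2 + 2 − 18 − 0) / 2 = 1.

1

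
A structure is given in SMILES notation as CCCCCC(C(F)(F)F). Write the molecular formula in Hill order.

Atom tally by fragment:
  CH3 → C:1 H:3
  CH2 → C:1 H:2
  CH2 → C:1 H:2
  CH2 → C:1 H:2
  CH2 → C:1 H:2
  CH2CF3 → C:2 H:2 F:3
Element totals:
  C: 7
  H: 13
  F: 3

C7H13F3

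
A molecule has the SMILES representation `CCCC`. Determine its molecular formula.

Atom tally by fragment:
  CH3 → C:1 H:3
  CH2 → C:1 H:2
  CH2 → C:1 H:2
  CH3 → C:1 H:3
Element totals:
  C: 4
  H: 10

C4H10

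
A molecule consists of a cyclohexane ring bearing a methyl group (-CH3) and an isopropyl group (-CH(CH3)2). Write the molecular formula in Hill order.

Atom tally by fragment:
  cyclohexane ring core → C:6 H:12
  (− 2 ring H displaced by substituents)
  + CH3 → C:1 H:3
  + CH(CH3)2 → C:3 H:7
Element totals:
  C: 10
  H: 20

C10H20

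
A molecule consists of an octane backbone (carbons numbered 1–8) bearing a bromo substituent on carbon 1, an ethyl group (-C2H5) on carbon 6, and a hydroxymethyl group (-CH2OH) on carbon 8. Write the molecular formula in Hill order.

Atom tally by fragment:
  BrCH2 → C:1 H:2 Br:1
  CH2 → C:1 H:2
  CH2 → C:1 H:2
  CH2 → C:1 H:2
  CH2 → C:1 H:2
  CH(C2H5) → C:3 H:6
  CH2 → C:1 H:2
  CH2CH2OH → C:2 H:5 O:1
Element totals:
  C: 11
  H: 23
  Br: 1
  O: 1

C11H23BrO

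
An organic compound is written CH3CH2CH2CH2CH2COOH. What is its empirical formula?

Atom tally by fragment:
  CH3 → C:1 H:3
  CH2 → C:1 H:2
  CH2 → C:1 H:2
  CH2 → C:1 H:2
  CH2COOH → C:2 H:3 O:2
Element totals:
  C: 6
  H: 12
  O: 2
Molecular formula: C6H12O2.
gcd of subscripts = 2; dividing each by 2:
  C: 6/2 = 3
  H: 12/2 = 6
  O: 2/2 = 1

C3H6O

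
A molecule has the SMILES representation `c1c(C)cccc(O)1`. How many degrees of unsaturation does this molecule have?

4

Atom tally by fragment:
  benzene ring core → C:6 H:6
  (− 2 ring H displaced by substituents)
  + CH3 → C:1 H:3
  + OH → O:1 H:1
Element totals:
  C: 7
  H: 8
  O: 1
Molecular formula: C7H8O.
DoU = (2C + 2 + N − H − X) / 2 = (2·7 + 2 + 0 − 8 − 0) / 2 = 4.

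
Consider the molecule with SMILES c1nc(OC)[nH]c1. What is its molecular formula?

C4H6N2O

Atom tally by fragment:
  imidazole ring core → C:3 H:4 N:2
  (− 1 ring H displaced by substituents)
  + OCH3 → C:1 H:3 O:1
Element totals:
  C: 4
  H: 6
  N: 2
  O: 1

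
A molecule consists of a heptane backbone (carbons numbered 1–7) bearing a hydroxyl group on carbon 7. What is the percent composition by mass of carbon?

Atom tally by fragment:
  CH3 → C:1 H:3
  CH2 → C:1 H:2
  CH2 → C:1 H:2
  CH2 → C:1 H:2
  CH2 → C:1 H:2
  CH2 → C:1 H:2
  CH2OH → C:1 H:3 O:1
Element totals:
  C: 7
  H: 16
  O: 1
Molecular formula: C7H16O.
Molar mass = 116.204 g/mol.
Mass from C: 7 × 12.011 = 84.077 g/mol.
%C = 84.077 / 116.204 × 100 = 72.35%.

72.35%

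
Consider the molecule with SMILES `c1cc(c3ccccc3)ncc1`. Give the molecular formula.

Atom tally by fragment:
  pyridine ring core → C:5 H:5 N:1
  (− 1 ring H displaced by substituents)
  + C6H5 → C:6 H:5
Element totals:
  C: 11
  H: 9
  N: 1

C11H9N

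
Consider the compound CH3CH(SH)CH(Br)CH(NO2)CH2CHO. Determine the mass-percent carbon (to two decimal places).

28.14%

Element totals:
  C: 6
  H: 10
  Br: 1
  N: 1
  O: 3
  S: 1
Molecular formula: C6H10BrNO3S.
Molar mass = 256.114 g/mol.
Mass from C: 6 × 12.011 = 72.066 g/mol.
%C = 72.066 / 256.114 × 100 = 28.14%.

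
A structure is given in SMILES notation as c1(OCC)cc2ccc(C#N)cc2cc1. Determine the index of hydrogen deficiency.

9

Atom tally by fragment:
  naphthalene ring system core → C:10 H:8
  (− 2 ring H displaced by substituents)
  + OC2H5 → C:2 H:5 O:1
  + CN → C:1 N:1
Element totals:
  C: 13
  H: 11
  N: 1
  O: 1
Molecular formula: C13H11NO.
DoU = (2C + 2 + N − H − X) / 2 = (2·13 + 2 + 1 − 11 − 0) / 2 = 9.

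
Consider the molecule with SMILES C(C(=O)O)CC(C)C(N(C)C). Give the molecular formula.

Atom tally by fragment:
  HOOCCH2 → C:2 H:3 O:2
  CH2 → C:1 H:2
  CH(CH3) → C:2 H:4
  CH2N(CH3)2 → C:3 H:8 N:1
Element totals:
  C: 8
  H: 17
  N: 1
  O: 2

C8H17NO2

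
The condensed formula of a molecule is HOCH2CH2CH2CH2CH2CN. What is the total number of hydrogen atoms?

Atom tally by fragment:
  HOCH2 → C:1 H:3 O:1
  CH2 → C:1 H:2
  CH2 → C:1 H:2
  CH2 → C:1 H:2
  CH2CN → C:2 H:2 N:1
Element totals:
  C: 6
  H: 11
  N: 1
  O: 1

11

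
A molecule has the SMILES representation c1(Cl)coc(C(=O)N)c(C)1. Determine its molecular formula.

C6H6ClNO2

Atom tally by fragment:
  furan ring core → C:4 H:4 O:1
  (− 3 ring H displaced by substituents)
  + Cl → Cl:1
  + CONH2 → C:1 H:2 O:1 N:1
  + CH3 → C:1 H:3
Element totals:
  C: 6
  H: 6
  Cl: 1
  N: 1
  O: 2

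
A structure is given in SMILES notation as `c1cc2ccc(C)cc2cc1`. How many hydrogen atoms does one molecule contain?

10

Atom tally by fragment:
  naphthalene ring system core → C:10 H:8
  (− 1 ring H displaced by substituents)
  + CH3 → C:1 H:3
Element totals:
  C: 11
  H: 10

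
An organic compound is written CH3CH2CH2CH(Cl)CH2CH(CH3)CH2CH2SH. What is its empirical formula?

C9H19ClS

Element totals:
  C: 9
  H: 19
  Cl: 1
  S: 1
Molecular formula: C9H19ClS.
gcd of subscripts (9, 1, 19, 1) = 1, so the empirical formula equals the molecular formula.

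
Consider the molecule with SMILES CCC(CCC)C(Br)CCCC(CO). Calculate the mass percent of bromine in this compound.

Atom tally by fragment:
  CH3 → C:1 H:3
  CH2 → C:1 H:2
  CH(CH2CH2CH3) → C:4 H:8
  CH(Br) → C:1 H:1 Br:1
  CH2 → C:1 H:2
  CH2 → C:1 H:2
  CH2 → C:1 H:2
  CH2CH2OH → C:2 H:5 O:1
Element totals:
  C: 12
  H: 25
  Br: 1
  O: 1
Molecular formula: C12H25BrO.
Molar mass = 265.235 g/mol.
Mass from Br: 1 × 79.904 = 79.904 g/mol.
%Br = 79.904 / 265.235 × 100 = 30.13%.

30.13%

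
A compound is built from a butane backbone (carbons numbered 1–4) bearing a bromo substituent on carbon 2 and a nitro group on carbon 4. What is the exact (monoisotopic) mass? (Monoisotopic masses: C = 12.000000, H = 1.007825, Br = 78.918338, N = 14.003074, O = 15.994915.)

180.9738

Atom tally by fragment:
  CH3 → C:1 H:3
  CH(Br) → C:1 H:1 Br:1
  CH2 → C:1 H:2
  CH2NO2 → C:1 H:2 N:1 O:2
Element totals:
  C: 4
  H: 8
  Br: 1
  N: 1
  O: 2
Molecular formula: C4H8BrNO2.
  M = 4(12.0) + 8(1.007825) + 78.918338 + 14.003074 + 2(15.994915)
    = 48.000000 + 8.062600 + 78.918338 + 14.003074 + 31.989830 = 180.973842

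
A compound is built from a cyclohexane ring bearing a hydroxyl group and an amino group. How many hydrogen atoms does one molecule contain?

Atom tally by fragment:
  cyclohexane ring core → C:6 H:12
  (− 2 ring H displaced by substituents)
  + OH → O:1 H:1
  + NH2 → N:1 H:2
Element totals:
  C: 6
  H: 13
  N: 1
  O: 1

13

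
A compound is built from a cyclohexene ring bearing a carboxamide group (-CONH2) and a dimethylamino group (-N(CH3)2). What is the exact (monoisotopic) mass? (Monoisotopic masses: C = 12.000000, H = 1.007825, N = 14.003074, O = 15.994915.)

Atom tally by fragment:
  cyclohexene ring core → C:6 H:10
  (− 2 ring H displaced by substituents)
  + CONH2 → C:1 H:2 O:1 N:1
  + N(CH3)2 → N:1 C:2 H:6
Element totals:
  C: 9
  H: 16
  N: 2
  O: 1
Molecular formula: C9H16N2O.
  M = 9(12.0) + 16(1.007825) + 2(14.003074) + 15.994915
    = 108.000000 + 16.125200 + 28.006148 + 15.994915 = 168.126263

168.1263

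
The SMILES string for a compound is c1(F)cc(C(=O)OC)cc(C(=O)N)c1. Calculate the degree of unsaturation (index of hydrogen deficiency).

6

Atom tally by fragment:
  benzene ring core → C:6 H:6
  (− 3 ring H displaced by substituents)
  + F → F:1
  + COOCH3 → C:2 H:3 O:2
  + CONH2 → C:1 H:2 O:1 N:1
Element totals:
  C: 9
  H: 8
  F: 1
  N: 1
  O: 3
Molecular formula: C9H8FNO3.
DoU = (2C + 2 + N − H − X) / 2 = (2·9 + 2 + 1 − 8 − 1) / 2 = 6.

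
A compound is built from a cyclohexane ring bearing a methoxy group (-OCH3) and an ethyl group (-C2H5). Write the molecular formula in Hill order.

Atom tally by fragment:
  cyclohexane ring core → C:6 H:12
  (− 2 ring H displaced by substituents)
  + OCH3 → C:1 H:3 O:1
  + C2H5 → C:2 H:5
Element totals:
  C: 9
  H: 18
  O: 1

C9H18O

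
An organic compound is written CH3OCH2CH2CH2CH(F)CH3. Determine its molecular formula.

C6H13FO

Atom tally by fragment:
  CH3OCH2 → C:2 H:5 O:1
  CH2 → C:1 H:2
  CH2 → C:1 H:2
  CH(F) → C:1 H:1 F:1
  CH3 → C:1 H:3
Element totals:
  C: 6
  H: 13
  F: 1
  O: 1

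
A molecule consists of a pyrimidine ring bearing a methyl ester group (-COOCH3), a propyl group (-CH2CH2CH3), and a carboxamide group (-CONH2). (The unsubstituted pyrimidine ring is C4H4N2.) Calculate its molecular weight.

Atom tally by fragment:
  pyrimidine ring core → C:4 H:4 N:2
  (− 3 ring H displaced by substituents)
  + COOCH3 → C:2 H:3 O:2
  + CH2CH2CH3 → C:3 H:7
  + CONH2 → C:1 H:2 O:1 N:1
Element totals:
  C: 10
  H: 13
  N: 3
  O: 3
Molecular formula: C10H13N3O3.
  M = 10(12.011) + 13(1.008) + 3(14.007) + 3(15.999)
    = 120.110 + 13.104 + 42.021 + 47.997 = 223.232

223.23 g/mol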